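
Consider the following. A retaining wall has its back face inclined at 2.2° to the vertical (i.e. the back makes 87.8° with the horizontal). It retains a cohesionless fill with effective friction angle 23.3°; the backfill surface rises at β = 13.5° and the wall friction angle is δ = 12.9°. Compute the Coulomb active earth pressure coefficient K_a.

K_a = sin²(α+φ) / [sin²α · sin(α−δ) · (1 + √{sin(φ+δ)sin(φ−β) / (sin(α−δ)sin(α+β))})²].
With α = 87.8°, φ = 23.3°, δ = 12.9°, β = 13.5°: K_a = 0.5136.

0.514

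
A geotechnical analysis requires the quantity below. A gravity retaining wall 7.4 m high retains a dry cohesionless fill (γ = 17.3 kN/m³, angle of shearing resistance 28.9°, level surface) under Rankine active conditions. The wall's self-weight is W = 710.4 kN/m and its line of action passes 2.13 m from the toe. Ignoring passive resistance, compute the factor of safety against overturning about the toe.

3.72

K_a = tan²(45° − 28.9°/2) = 0.3484.
P_a = ½K_aγH² = 0.5×0.3484×17.3×7.4² = 165.0 kN/m, acting at H/3 = 2.467 m above the base.
Overturning moment M_o = P_a × H/3 = 165.0 × 2.467 = 407.0.
Resisting moment M_r = W × 2.13 = 710.4 × 2.13 = 1513.
FS_overturning = M_r/M_o = 1513/407.0 = 3.718.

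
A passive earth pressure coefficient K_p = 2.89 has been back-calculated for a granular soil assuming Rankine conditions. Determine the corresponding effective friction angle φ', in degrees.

K_p = (1+sin φ)/(1−sin φ) ⇒ sin φ = (K_p − 1)/(K_p + 1) = 0.4859.
φ = arcsin(0.4859) = 29.07°.

29.1°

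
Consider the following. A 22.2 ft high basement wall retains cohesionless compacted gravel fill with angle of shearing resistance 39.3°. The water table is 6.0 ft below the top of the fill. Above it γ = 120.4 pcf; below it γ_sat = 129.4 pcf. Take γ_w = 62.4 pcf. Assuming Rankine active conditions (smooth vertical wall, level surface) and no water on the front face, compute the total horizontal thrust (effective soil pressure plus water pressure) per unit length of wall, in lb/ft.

K_a = tan²(45° − φ/2) = 0.2245.
γ' = 129.4 − 62.4 = 67.00 pcf. Depth below WT = 16.2 ft.
σ'_h at WT = K_a γ d_w = 162.1 psf; at base = 162.1 + K_a γ' × 16.2 = 405.8 psf.
P₁ (0–6.0 ft) = ½×162.1×6.0 = 486.4. P₂ (6.0–22.2 ft) = ½(162.1+405.8)×16.2 = 4600.
P_w = ½ γ_w h₂² = 0.5×62.4×16.2² = 8188. Total = 486.4+4600+8188 = 13270 lb/ft.

13300 lb/ft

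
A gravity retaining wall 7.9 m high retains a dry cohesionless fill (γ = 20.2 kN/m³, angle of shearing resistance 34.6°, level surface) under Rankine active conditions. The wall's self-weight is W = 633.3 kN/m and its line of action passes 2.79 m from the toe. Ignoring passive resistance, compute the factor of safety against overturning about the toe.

K_a = tan²(45° − 34.6°/2) = 0.2756.
P_a = ½K_aγH² = 0.5×0.2756×20.2×7.9² = 173.7 kN/m, acting at H/3 = 2.633 m above the base.
Overturning moment M_o = P_a × H/3 = 173.7 × 2.633 = 457.5.
Resisting moment M_r = W × 2.79 = 633.3 × 2.79 = 1767.
FS_overturning = M_r/M_o = 1767/457.5 = 3.862.

3.86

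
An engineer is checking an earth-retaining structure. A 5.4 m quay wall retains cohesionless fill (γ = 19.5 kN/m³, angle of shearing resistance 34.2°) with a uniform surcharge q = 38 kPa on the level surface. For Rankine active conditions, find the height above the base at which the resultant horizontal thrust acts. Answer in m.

K_a = 0.2803.
Triangular part P₁ = ½K_aγH² = 79.70 at H/3 = 1.800 m; rectangular part P₂ = K_a q H = 57.53 at H/2 = 2.700 m.
ȳ = (P₁·1.800 + P₂·2.700)/(P₁+P₂) = 2.177 m.

2.18 m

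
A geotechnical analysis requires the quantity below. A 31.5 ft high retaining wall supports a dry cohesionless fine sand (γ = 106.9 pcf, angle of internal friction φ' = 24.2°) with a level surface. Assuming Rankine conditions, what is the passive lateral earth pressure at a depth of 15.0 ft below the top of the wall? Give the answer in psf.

K_p = (1 + sin φ)/(1 − sin φ) = 2.389.
σ_h = K_p γ z = 2.389 × 106.9 × 15.0 = 3831 psf.

3830 psf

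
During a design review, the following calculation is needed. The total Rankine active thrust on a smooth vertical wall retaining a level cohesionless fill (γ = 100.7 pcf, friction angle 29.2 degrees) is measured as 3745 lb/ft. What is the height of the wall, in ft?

K_a = 0.3442. P_a = ½ K_a γ H² ⇒ H = √(2P_a/(K_a γ)).
H = √(2×3745/(0.3442×100.7)) = 14.70 ft.

14.7 ft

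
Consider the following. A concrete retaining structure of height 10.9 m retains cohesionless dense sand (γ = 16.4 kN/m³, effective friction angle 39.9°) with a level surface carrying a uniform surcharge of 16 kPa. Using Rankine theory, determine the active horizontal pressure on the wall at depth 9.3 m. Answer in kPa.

36.8 kPa

K_a = (1 − sin φ)/(1 + sin φ) = 0.2184.
σ_v = γz + q = 16.4 × 9.3 + 16 = 168.5 kPa.
σ_h = K_a σ_v = 0.2184 × 168.5 = 36.81 kPa.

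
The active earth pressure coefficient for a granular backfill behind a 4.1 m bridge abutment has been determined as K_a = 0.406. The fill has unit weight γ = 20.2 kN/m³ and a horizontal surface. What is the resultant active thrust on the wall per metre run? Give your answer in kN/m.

68.9 kN/m

P = ½ K_a γ H² = 0.5 × 0.406 × 20.2 × 4.1² = 68.93 kN/m.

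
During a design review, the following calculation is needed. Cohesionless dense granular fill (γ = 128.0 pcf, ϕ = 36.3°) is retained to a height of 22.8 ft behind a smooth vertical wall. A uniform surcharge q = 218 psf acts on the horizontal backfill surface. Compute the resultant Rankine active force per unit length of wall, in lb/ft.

9800 lb/ft

K_a = tan²(45° − φ/2) = 0.2563.
Soil triangle: ½ K_a γ H² = 0.5×0.2563×128.0×22.8² = 8526 lb/ft.
Surcharge rectangle: K_a q H = 0.2563×218×22.8 = 1274 lb/ft.
Total = 8526 + 1274 = 9800 lb/ft.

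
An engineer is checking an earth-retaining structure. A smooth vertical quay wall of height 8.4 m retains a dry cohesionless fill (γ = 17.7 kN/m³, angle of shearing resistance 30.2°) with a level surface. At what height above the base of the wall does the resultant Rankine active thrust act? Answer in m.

2.80 m

K_a = 0.3307.
The pressure distribution is triangular, so the resultant acts at H/3 above the base = 8.4/3 = 2.800 m.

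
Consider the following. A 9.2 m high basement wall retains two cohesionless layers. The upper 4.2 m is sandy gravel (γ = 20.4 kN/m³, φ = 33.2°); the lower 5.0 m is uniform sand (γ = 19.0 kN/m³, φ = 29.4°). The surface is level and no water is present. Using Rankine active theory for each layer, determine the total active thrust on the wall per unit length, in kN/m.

K_a1 = tan²(45°−33.2°/2) = 0.2924; K_a2 = tan²(45°−29.4°/2) = 0.3415.
Layer 1: σ at base = K_a1 γ₁ h₁ = 25.05 kPa; P₁ = ½×25.05×4.2 = 52.60.
Layer 2: σ_v at top = γ₁h₁ = 85.68; σ_h top = K_a2×85.68 = 29.26; σ_h base = K_a2×(85.68+19.0×5.0) = 61.70.
P₂ = ½(29.26+61.70)×5.0 = 227.4. Total P_a = 52.60+227.4 = 280.0 kN/m.

280 kN/m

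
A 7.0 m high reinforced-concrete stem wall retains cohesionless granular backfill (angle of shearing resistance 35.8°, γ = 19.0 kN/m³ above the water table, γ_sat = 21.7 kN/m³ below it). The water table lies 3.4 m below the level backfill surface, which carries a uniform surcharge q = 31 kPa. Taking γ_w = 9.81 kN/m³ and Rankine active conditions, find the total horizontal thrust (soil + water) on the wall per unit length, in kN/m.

K_a = tan²(45° − φ/2) = 0.2619.
γ' = 21.7 − 9.81 = 11.89 kN/m³. h₂ = H − d_w = 3.6 m.
σ'_h: at surface K_a·q = 8.118; at WT K_a(q+γd_w) = 25.03; at base K_a(q+γd_w+γ'h₂) = 36.24 kPa.
P₁ = ½(8.118+25.03)×3.4 = 56.36; P₂ = ½(25.03+36.24)×3.6 = 110.3; P_w = ½γ_w h₂² = 63.57.
Total = 56.36+110.3+63.57 = 230.2 kN/m.

230 kN/m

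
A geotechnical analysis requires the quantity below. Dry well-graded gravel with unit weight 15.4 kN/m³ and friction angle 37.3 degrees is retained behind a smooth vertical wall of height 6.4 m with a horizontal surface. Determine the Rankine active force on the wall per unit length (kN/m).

77.4 kN/m

K_a = tan²(45° − φ/2) = 0.2453.
P_a = ½ K_a γ H² = 0.5 × 0.2453 × 15.4 × 6.4² = 77.38 kN/m.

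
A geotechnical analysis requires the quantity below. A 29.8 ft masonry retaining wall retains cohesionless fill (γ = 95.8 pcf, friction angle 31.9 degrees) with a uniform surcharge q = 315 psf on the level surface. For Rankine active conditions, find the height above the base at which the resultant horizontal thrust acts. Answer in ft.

K_a = 0.3085.
Triangular part P₁ = ½K_aγH² = 13120 at H/3 = 9.933 ft; rectangular part P₂ = K_a q H = 2896 at H/2 = 14.90 ft.
ȳ = (P₁·9.933 + P₂·14.90)/(P₁+P₂) = 10.83 ft.

10.8 ft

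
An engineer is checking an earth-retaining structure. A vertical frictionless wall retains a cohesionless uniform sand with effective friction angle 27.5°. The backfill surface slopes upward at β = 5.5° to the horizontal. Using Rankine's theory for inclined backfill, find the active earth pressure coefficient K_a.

0.374

K_a = cos β · (cos β − √(cos²β − cos²φ)) / (cos β + √(cos²β − cos²φ)).
cos β = 0.9954, cos φ = 0.8870, √(cos²β − cos²φ) = 0.4517.
K_a = 0.9954 × (0.9954 − 0.4517)/(0.9954 + 0.4517) = 0.3740.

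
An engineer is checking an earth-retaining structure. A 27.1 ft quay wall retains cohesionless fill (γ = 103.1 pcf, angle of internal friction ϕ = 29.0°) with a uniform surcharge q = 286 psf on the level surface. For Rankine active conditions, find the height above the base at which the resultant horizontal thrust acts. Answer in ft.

K_a = 0.3470.
Triangular part P₁ = ½K_aγH² = 13140 at H/3 = 9.033 ft; rectangular part P₂ = K_a q H = 2689 at H/2 = 13.55 ft.
ȳ = (P₁·9.033 + P₂·13.55)/(P₁+P₂) = 9.801 ft.

9.80 ft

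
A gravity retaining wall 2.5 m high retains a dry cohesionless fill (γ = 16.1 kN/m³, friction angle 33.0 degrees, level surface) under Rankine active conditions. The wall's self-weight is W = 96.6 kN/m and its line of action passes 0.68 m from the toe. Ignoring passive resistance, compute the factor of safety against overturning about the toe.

5.31

K_a = tan²(45° − 33.0°/2) = 0.2948.
P_a = ½K_aγH² = 0.5×0.2948×16.1×2.5² = 14.83 kN/m, acting at H/3 = 0.8333 m above the base.
Overturning moment M_o = P_a × H/3 = 14.83 × 0.8333 = 12.36.
Resisting moment M_r = W × 0.68 = 96.6 × 0.68 = 65.69.
FS_overturning = M_r/M_o = 65.69/12.36 = 5.315.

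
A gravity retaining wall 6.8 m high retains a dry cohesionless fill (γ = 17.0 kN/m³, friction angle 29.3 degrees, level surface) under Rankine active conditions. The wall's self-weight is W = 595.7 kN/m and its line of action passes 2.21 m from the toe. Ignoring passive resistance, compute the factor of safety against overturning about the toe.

K_a = tan²(45° − 29.3°/2) = 0.3428.
P_a = ½K_aγH² = 0.5×0.3428×17.0×6.8² = 134.7 kN/m, acting at H/3 = 2.267 m above the base.
Overturning moment M_o = P_a × H/3 = 134.7 × 2.267 = 305.4.
Resisting moment M_r = W × 2.21 = 595.7 × 2.21 = 1316.
FS_overturning = M_r/M_o = 1316/305.4 = 4.310.

4.31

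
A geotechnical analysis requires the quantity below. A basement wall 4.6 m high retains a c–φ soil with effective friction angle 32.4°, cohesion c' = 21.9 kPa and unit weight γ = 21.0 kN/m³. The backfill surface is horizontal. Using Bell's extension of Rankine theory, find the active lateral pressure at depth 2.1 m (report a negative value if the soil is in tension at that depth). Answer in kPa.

K_a = (1 − sin φ)/(1 + sin φ) = 0.3022.
σ_a = K_a γ z − 2c√K_a = 0.3022×21.0×2.1 − 2×21.9×0.5498 = -10.75 kPa.

-10.8 kPa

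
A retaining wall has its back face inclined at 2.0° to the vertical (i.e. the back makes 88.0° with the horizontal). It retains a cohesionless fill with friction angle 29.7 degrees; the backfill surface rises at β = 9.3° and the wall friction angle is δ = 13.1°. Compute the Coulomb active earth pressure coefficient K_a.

0.363

K_a = sin²(α+φ) / [sin²α · sin(α−δ) · (1 + √{sin(φ+δ)sin(φ−β) / (sin(α−δ)sin(α+β))})²].
With α = 88.0°, φ = 29.7°, δ = 13.1°, β = 9.3°: K_a = 0.3626.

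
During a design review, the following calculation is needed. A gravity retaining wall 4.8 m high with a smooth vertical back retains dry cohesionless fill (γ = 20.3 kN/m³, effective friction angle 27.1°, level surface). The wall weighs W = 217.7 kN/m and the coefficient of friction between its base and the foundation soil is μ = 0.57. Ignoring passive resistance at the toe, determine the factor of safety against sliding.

K_a = tan²(45° − 27.1°/2) = 0.3741.
P_a = ½K_aγH² = 0.5×0.3741×20.3×4.8² = 87.48 kN/m, acting at H/3 = 1.600 m above the base.
FS_sliding = μW / P_a = 0.57×217.7 / 87.48 = 1.419.

1.42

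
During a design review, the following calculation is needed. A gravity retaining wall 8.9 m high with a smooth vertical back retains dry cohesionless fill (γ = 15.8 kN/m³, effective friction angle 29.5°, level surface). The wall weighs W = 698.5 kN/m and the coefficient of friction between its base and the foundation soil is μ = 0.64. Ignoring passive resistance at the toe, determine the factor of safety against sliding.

2.10

K_a = tan²(45° − 29.5°/2) = 0.3401.
P_a = ½K_aγH² = 0.5×0.3401×15.8×8.9² = 212.8 kN/m, acting at H/3 = 2.967 m above the base.
FS_sliding = μW / P_a = 0.64×698.5 / 212.8 = 2.101.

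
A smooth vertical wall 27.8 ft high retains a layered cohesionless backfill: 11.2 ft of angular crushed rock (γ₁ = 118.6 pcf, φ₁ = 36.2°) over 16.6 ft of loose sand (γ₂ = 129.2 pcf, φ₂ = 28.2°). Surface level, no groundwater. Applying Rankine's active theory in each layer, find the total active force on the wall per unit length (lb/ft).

K_a1 = tan²(45°−36.2°/2) = 0.2574; K_a2 = tan²(45°−28.2°/2) = 0.3582.
Layer 1: σ at base = K_a1 γ₁ h₁ = 341.9 psf; P₁ = ½×341.9×11.2 = 1915.
Layer 2: σ_v at top = γ₁h₁ = 1328; σ_h top = K_a2×1328 = 475.8; σ_h base = K_a2×(1328+129.2×16.6) = 1244.
P₂ = ½(475.8+1244)×16.6 = 14270. Total P_a = 1915+14270 = 16190 lb/ft.

16200 lb/ft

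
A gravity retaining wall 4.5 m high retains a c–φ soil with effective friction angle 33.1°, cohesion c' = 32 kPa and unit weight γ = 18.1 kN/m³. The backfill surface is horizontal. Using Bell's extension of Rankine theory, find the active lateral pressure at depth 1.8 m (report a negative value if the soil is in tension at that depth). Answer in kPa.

K_a = (1 − sin φ)/(1 + sin φ) = 0.2936.
σ_a = K_a γ z − 2c√K_a = 0.2936×18.1×1.8 − 2×32×0.5418 = -25.11 kPa.

-25.1 kPa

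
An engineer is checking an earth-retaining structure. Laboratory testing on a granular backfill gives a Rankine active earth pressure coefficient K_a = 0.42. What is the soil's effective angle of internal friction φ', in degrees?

K_a = tan²(45° − φ/2) ⇒ 45° − φ/2 = arctan(√0.42) = 32.95°.
φ = 2(45° − 32.95°) = 24.11°.

24.1°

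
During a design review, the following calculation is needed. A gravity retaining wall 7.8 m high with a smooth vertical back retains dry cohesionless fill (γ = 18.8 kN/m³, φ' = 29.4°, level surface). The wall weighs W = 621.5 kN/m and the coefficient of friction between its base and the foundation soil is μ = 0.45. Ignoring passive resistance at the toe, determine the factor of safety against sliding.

1.43

K_a = tan²(45° − 29.4°/2) = 0.3415.
P_a = ½K_aγH² = 0.5×0.3415×18.8×7.8² = 195.3 kN/m, acting at H/3 = 2.600 m above the base.
FS_sliding = μW / P_a = 0.45×621.5 / 195.3 = 1.432.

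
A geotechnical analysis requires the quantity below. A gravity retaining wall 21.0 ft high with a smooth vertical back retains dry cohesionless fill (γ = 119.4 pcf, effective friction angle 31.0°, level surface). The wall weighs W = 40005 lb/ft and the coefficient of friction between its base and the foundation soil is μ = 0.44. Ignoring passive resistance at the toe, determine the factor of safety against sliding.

2.09

K_a = tan²(45° − 31.0°/2) = 0.3201.
P_a = ½K_aγH² = 0.5×0.3201×119.4×21.0² = 8427 lb/ft, acting at H/3 = 7.000 ft above the base.
FS_sliding = μW / P_a = 0.44×40005 / 8427 = 2.089.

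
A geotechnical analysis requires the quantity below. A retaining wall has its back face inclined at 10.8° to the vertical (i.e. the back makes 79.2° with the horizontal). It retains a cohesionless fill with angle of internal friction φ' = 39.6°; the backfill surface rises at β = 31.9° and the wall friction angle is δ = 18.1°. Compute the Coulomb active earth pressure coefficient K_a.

K_a = sin²(α+φ) / [sin²α · sin(α−δ) · (1 + √{sin(φ+δ)sin(φ−β) / (sin(α−δ)sin(α+β))})²].
With α = 79.2°, φ = 39.6°, δ = 18.1°, β = 31.9°: K_a = 0.4827.

0.483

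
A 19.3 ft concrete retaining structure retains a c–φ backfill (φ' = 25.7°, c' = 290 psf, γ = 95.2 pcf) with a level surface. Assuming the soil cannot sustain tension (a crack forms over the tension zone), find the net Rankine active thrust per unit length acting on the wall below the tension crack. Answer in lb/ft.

K_a = 0.3950; √K_a = 0.6285.
Tension-crack depth z_c = 2c/(γ√K_a) = 2×290/(95.2×0.6285) = 9.693 ft.
σ_a at base = K_a γ H − 2c√K_a = 0.3950×95.2×19.3 − 2×290×0.6285 = 361.3 psf.
P_a = ½ × 361.3 × (H − z_c) = 0.5×361.3×9.607 = 1735 lb/ft.

1740 lb/ft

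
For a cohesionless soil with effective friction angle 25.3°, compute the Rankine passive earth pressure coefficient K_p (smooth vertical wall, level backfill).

2.49

K_p = (1 + sin φ)/(1 − sin φ) = tan²(45° + 25.3°/2) = 2.493.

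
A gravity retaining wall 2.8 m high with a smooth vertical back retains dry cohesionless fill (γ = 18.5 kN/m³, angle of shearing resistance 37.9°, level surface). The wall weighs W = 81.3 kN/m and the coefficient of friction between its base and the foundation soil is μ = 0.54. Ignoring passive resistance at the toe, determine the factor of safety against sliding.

K_a = tan²(45° − 37.9°/2) = 0.2389.
P_a = ½K_aγH² = 0.5×0.2389×18.5×2.8² = 17.33 kN/m, acting at H/3 = 0.9333 m above the base.
FS_sliding = μW / P_a = 0.54×81.3 / 17.33 = 2.534.

2.53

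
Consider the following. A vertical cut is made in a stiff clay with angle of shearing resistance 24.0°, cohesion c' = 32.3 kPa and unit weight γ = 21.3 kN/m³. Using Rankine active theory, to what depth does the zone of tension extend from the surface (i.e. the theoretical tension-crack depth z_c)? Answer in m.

K_a = tan²(45° − 24.0°/2) = 0.4217; √K_a = 0.6494.
The active pressure is zero where K_a γ z = 2c√K_a, so z_c = 2c/(γ√K_a) = 2×32.3/(21.3×0.6494) = 4.670 m.

4.67 m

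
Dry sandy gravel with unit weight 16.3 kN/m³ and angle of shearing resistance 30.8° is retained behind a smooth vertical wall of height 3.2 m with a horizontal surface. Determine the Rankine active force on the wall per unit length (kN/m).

K_a = tan²(45° − φ/2) = 0.3227.
P_a = ½ K_a γ H² = 0.5 × 0.3227 × 16.3 × 3.2² = 26.93 kN/m.

26.9 kN/m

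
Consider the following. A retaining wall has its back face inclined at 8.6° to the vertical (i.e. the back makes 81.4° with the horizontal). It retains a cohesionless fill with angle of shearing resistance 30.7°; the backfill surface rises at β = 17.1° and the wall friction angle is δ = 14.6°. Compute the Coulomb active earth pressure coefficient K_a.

0.468

K_a = sin²(α+φ) / [sin²α · sin(α−δ) · (1 + √{sin(φ+δ)sin(φ−β) / (sin(α−δ)sin(α+β))})²].
With α = 81.4°, φ = 30.7°, δ = 14.6°, β = 17.1°: K_a = 0.4680.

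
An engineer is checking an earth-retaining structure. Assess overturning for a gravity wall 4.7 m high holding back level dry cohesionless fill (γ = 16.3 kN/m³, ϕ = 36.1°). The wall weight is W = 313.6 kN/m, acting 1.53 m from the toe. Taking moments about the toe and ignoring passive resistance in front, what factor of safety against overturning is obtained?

6.58

K_a = tan²(45° − 36.1°/2) = 0.2585.
P_a = ½K_aγH² = 0.5×0.2585×16.3×4.7² = 46.54 kN/m, acting at H/3 = 1.567 m above the base.
Overturning moment M_o = P_a × H/3 = 46.54 × 1.567 = 72.91.
Resisting moment M_r = W × 1.53 = 313.6 × 1.53 = 479.8.
FS_overturning = M_r/M_o = 479.8/72.91 = 6.581.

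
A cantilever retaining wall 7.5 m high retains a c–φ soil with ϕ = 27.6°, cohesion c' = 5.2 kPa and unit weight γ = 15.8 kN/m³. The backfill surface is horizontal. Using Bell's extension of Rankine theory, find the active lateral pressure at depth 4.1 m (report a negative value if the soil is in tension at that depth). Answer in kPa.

K_a = (1 − sin φ)/(1 + sin φ) = 0.3668.
σ_a = K_a γ z − 2c√K_a = 0.3668×15.8×4.1 − 2×5.2×0.6056 = 17.46 kPa.

17.5 kPa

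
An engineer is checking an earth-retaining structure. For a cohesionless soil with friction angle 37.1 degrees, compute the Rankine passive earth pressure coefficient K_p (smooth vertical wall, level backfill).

K_p = (1 + sin φ)/(1 − sin φ) = tan²(45° + 37.1°/2) = 4.040.

4.04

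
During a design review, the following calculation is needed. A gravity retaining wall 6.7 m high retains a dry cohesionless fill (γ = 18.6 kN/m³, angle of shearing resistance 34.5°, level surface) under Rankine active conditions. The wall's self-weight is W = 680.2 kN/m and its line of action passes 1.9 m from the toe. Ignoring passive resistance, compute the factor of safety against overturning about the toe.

5.01

K_a = tan²(45° − 34.5°/2) = 0.2768.
P_a = ½K_aγH² = 0.5×0.2768×18.6×6.7² = 115.6 kN/m, acting at H/3 = 2.233 m above the base.
Overturning moment M_o = P_a × H/3 = 115.6 × 2.233 = 258.1.
Resisting moment M_r = W × 1.9 = 680.2 × 1.9 = 1292.
FS_overturning = M_r/M_o = 1292/258.1 = 5.008.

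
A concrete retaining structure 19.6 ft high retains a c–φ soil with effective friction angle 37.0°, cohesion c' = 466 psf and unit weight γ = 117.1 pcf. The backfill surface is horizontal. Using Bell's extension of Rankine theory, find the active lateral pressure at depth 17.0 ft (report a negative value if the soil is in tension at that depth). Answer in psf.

K_a = (1 − sin φ)/(1 + sin φ) = 0.2486.
σ_a = K_a γ z − 2c√K_a = 0.2486×117.1×17.0 − 2×466×0.4986 = 30.18 psf.

30.2 psf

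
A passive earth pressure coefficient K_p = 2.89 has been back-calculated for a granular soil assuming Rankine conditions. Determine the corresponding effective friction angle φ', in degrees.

K_p = (1+sin φ)/(1−sin φ) ⇒ sin φ = (K_p − 1)/(K_p + 1) = 0.4859.
φ = arcsin(0.4859) = 29.07°.

29.1°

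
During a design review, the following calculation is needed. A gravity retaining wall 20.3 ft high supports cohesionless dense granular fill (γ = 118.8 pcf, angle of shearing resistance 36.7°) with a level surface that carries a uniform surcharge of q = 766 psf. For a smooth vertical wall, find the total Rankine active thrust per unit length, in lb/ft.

K_a = tan²(45° − φ/2) = 0.2519.
Soil triangle: ½ K_a γ H² = 0.5×0.2519×118.8×20.3² = 6165 lb/ft.
Surcharge rectangle: K_a q H = 0.2519×766×20.3 = 3916 lb/ft.
Total = 6165 + 3916 = 10080 lb/ft.

10100 lb/ft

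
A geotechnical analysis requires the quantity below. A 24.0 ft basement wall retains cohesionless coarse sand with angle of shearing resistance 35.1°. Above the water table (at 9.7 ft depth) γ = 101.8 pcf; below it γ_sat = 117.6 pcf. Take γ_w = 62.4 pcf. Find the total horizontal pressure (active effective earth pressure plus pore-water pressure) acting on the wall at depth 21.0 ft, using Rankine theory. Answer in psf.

1140 psf

K_a = (1 − sin φ)/(1 + sin φ) = 0.2698.
γ' = 117.6 − 62.4 = 55.20 pcf.
Effective vertical stress at 21.0 ft: σ'_v = 101.8×9.7 + 55.20×11.3 = 1611 psf.
σ'_h = K_a σ'_v = 0.2698 × 1611 = 434.8 psf; u = γ_w × 11.3 = 705.1 psf.
Total σ_h = 434.8 + 705.1 = 1140 psf.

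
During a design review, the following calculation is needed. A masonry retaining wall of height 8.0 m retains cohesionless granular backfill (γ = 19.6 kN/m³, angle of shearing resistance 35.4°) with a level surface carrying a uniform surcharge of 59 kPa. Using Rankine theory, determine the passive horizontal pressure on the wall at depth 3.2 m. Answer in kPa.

457 kPa

K_p = (1 + sin φ)/(1 − sin φ) = 3.754.
σ_v = γz + q = 19.6 × 3.2 + 59 = 121.7 kPa.
σ_h = K_p σ_v = 3.754 × 121.7 = 456.9 kPa.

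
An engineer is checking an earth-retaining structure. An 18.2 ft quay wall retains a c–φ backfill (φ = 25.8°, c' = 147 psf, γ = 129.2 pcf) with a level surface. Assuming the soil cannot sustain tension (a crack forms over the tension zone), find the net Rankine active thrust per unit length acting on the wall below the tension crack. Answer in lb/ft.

5400 lb/ft

K_a = 0.3935; √K_a = 0.6273.
Tension-crack depth z_c = 2c/(γ√K_a) = 2×147/(129.2×0.6273) = 3.628 ft.
σ_a at base = K_a γ H − 2c√K_a = 0.3935×129.2×18.2 − 2×147×0.6273 = 740.9 psf.
P_a = ½ × 740.9 × (H − z_c) = 0.5×740.9×14.57 = 5398 lb/ft.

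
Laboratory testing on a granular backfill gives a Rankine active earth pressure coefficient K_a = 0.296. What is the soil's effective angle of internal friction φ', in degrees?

32.9°

K_a = tan²(45° − φ/2) ⇒ 45° − φ/2 = arctan(√0.296) = 28.55°.
φ = 2(45° − 28.55°) = 32.90°.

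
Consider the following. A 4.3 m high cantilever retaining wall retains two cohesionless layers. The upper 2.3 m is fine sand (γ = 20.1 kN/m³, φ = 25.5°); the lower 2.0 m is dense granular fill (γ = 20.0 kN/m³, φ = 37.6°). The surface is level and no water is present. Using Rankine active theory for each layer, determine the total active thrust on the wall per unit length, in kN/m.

53.2 kN/m

K_a1 = tan²(45°−25.5°/2) = 0.3981; K_a2 = tan²(45°−37.6°/2) = 0.2421.
Layer 1: σ at base = K_a1 γ₁ h₁ = 18.40 kPa; P₁ = ½×18.40×2.3 = 21.16.
Layer 2: σ_v at top = γ₁h₁ = 46.23; σ_h top = K_a2×46.23 = 11.19; σ_h base = K_a2×(46.23+20.0×2.0) = 20.88.
P₂ = ½(11.19+20.88)×2.0 = 32.07. Total P_a = 21.16+32.07 = 53.24 kN/m.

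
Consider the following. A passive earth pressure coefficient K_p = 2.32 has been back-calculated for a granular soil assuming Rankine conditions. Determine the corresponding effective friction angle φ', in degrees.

K_p = (1+sin φ)/(1−sin φ) ⇒ sin φ = (K_p − 1)/(K_p + 1) = 0.3976.
φ = arcsin(0.3976) = 23.43°.

23.4°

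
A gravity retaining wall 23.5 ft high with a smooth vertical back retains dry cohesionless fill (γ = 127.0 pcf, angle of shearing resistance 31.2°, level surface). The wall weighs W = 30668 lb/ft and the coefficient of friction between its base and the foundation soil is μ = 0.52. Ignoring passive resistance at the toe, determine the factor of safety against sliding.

1.43

K_a = tan²(45° − 31.2°/2) = 0.3175.
P_a = ½K_aγH² = 0.5×0.3175×127.0×23.5² = 11130 lb/ft, acting at H/3 = 7.833 ft above the base.
FS_sliding = μW / P_a = 0.52×30668 / 11130 = 1.432.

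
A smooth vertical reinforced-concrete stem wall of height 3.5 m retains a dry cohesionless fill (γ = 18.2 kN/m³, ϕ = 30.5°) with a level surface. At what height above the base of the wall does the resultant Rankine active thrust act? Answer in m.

K_a = 0.3267.
The pressure distribution is triangular, so the resultant acts at H/3 above the base = 3.5/3 = 1.167 m.

1.17 m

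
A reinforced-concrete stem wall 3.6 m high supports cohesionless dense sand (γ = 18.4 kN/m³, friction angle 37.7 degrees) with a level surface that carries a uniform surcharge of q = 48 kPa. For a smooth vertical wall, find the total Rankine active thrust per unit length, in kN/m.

K_a = tan²(45° − φ/2) = 0.2411.
Soil triangle: ½ K_a γ H² = 0.5×0.2411×18.4×3.6² = 28.74 kN/m.
Surcharge rectangle: K_a q H = 0.2411×48×3.6 = 41.65 kN/m.
Total = 28.74 + 41.65 = 70.40 kN/m.

70.4 kN/m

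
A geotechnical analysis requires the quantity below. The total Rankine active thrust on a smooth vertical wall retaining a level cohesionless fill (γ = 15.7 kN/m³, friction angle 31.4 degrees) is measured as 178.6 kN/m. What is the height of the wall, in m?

K_a = 0.3149. P_a = ½ K_a γ H² ⇒ H = √(2P_a/(K_a γ)).
H = √(2×178.6/(0.3149×15.7)) = 8.500 m.

8.50 m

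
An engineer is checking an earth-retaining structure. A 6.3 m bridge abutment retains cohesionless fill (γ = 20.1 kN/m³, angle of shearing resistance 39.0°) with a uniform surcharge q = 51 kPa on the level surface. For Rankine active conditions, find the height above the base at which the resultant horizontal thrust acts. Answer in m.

K_a = 0.2275.
Triangular part P₁ = ½K_aγH² = 90.75 at H/3 = 2.100 m; rectangular part P₂ = K_a q H = 73.10 at H/2 = 3.150 m.
ȳ = (P₁·2.100 + P₂·3.150)/(P₁+P₂) = 2.568 m.

2.57 m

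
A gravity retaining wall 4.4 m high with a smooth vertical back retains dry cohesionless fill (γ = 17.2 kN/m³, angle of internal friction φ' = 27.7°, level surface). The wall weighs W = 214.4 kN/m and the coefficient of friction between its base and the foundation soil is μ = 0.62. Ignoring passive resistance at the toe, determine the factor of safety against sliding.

K_a = tan²(45° − 27.7°/2) = 0.3653.
P_a = ½K_aγH² = 0.5×0.3653×17.2×4.4² = 60.83 kN/m, acting at H/3 = 1.467 m above the base.
FS_sliding = μW / P_a = 0.62×214.4 / 60.83 = 2.185.

2.19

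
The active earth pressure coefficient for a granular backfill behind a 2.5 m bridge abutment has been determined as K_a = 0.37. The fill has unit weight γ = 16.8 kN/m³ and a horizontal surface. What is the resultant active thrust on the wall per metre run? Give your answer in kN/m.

19.4 kN/m

P = ½ K_a γ H² = 0.5 × 0.37 × 16.8 × 2.5² = 19.43 kN/m.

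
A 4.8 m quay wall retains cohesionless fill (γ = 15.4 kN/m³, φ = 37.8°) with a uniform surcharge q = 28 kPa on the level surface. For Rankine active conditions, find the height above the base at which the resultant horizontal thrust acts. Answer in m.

1.94 m

K_a = 0.2400.
Triangular part P₁ = ½K_aγH² = 42.58 at H/3 = 1.600 m; rectangular part P₂ = K_a q H = 32.26 at H/2 = 2.400 m.
ȳ = (P₁·1.600 + P₂·2.400)/(P₁+P₂) = 1.945 m.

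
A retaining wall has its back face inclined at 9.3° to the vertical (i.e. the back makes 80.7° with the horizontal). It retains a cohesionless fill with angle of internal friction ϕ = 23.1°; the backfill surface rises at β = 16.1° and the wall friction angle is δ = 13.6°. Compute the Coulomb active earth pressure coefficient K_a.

K_a = sin²(α+φ) / [sin²α · sin(α−δ) · (1 + √{sin(φ+δ)sin(φ−β) / (sin(α−δ)sin(α+β))})²].
With α = 80.7°, φ = 23.1°, δ = 13.6°, β = 16.1°: K_a = 0.6395.

0.639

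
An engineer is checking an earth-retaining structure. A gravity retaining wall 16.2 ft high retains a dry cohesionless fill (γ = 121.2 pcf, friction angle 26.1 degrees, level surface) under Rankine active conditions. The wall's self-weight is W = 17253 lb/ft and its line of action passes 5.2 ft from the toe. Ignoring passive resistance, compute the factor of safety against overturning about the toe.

2.69

K_a = tan²(45° − 26.1°/2) = 0.3889.
P_a = ½K_aγH² = 0.5×0.3889×121.2×16.2² = 6186 lb/ft, acting at H/3 = 5.400 ft above the base.
Overturning moment M_o = P_a × H/3 = 6186 × 5.400 = 33400.
Resisting moment M_r = W × 5.2 = 17253 × 5.2 = 89720.
FS_overturning = M_r/M_o = 89720/33400 = 2.686.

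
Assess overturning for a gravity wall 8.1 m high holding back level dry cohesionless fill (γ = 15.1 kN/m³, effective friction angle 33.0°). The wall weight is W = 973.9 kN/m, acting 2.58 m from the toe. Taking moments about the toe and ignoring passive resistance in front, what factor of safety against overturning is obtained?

6.37

K_a = tan²(45° − 33.0°/2) = 0.2948.
P_a = ½K_aγH² = 0.5×0.2948×15.1×8.1² = 146.0 kN/m, acting at H/3 = 2.700 m above the base.
Overturning moment M_o = P_a × H/3 = 146.0 × 2.700 = 394.3.
Resisting moment M_r = W × 2.58 = 973.9 × 2.58 = 2513.
FS_overturning = M_r/M_o = 2513/394.3 = 6.373.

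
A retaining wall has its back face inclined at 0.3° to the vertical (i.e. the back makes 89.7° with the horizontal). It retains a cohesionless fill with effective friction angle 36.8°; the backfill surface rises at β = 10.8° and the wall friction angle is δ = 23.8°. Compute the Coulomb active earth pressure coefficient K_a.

0.259

K_a = sin²(α+φ) / [sin²α · sin(α−δ) · (1 + √{sin(φ+δ)sin(φ−β) / (sin(α−δ)sin(α+β))})²].
With α = 89.7°, φ = 36.8°, δ = 23.8°, β = 10.8°: K_a = 0.2593.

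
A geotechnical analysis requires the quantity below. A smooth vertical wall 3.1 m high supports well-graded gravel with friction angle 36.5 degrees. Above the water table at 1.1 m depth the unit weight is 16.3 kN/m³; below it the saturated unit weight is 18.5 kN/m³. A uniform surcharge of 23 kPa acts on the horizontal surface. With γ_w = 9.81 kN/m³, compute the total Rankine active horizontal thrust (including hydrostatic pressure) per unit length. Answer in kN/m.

53.8 kN/m

K_a = tan²(45° − φ/2) = 0.2541.
γ' = 18.5 − 9.81 = 8.690 kN/m³. h₂ = H − d_w = 2.0 m.
σ'_h: at surface K_a·q = 5.843; at WT K_a(q+γd_w) = 10.40; at base K_a(q+γd_w+γ'h₂) = 14.81 kPa.
P₁ = ½(5.843+10.40)×1.1 = 8.933; P₂ = ½(10.40+14.81)×2.0 = 25.21; P_w = ½γ_w h₂² = 19.62.
Total = 8.933+25.21+19.62 = 53.77 kN/m.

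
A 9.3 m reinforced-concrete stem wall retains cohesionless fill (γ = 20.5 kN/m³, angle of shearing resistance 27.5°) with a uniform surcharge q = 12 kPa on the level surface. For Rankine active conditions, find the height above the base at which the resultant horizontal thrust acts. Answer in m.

K_a = 0.3682.
Triangular part P₁ = ½K_aγH² = 326.4 at H/3 = 3.100 m; rectangular part P₂ = K_a q H = 41.09 at H/2 = 4.650 m.
ȳ = (P₁·3.100 + P₂·4.650)/(P₁+P₂) = 3.273 m.

3.27 m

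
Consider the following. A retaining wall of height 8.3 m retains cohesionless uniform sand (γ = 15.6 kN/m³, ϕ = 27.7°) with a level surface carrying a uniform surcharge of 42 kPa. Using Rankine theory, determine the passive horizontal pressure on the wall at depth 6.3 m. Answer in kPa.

384 kPa

K_p = (1 + sin φ)/(1 − sin φ) = 2.737.
σ_v = γz + q = 15.6 × 6.3 + 42 = 140.3 kPa.
σ_h = K_p σ_v = 2.737 × 140.3 = 384.0 kPa.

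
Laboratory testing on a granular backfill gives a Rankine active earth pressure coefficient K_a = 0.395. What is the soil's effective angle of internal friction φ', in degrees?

K_a = tan²(45° − φ/2) ⇒ 45° − φ/2 = arctan(√0.395) = 32.15°.
φ = 2(45° − 32.15°) = 25.70°.

25.7°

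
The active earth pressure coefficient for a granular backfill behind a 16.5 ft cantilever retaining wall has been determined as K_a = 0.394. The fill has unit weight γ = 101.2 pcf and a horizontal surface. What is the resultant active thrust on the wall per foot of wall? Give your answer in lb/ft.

P = ½ K_a γ H² = 0.5 × 0.394 × 101.2 × 16.5² = 5428 lb/ft.

5430 lb/ft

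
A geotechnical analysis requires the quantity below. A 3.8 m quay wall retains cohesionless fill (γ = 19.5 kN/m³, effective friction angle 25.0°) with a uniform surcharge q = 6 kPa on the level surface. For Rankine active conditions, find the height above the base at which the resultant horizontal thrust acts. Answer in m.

K_a = 0.4059.
Triangular part P₁ = ½K_aγH² = 57.14 at H/3 = 1.267 m; rectangular part P₂ = K_a q H = 9.254 at H/2 = 1.900 m.
ȳ = (P₁·1.267 + P₂·1.900)/(P₁+P₂) = 1.355 m.

1.35 m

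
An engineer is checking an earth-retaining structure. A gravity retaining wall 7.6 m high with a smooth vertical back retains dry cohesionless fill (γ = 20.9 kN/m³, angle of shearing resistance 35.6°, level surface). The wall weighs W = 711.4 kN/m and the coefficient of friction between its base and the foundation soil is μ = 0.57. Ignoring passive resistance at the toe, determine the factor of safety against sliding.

K_a = tan²(45° − 35.6°/2) = 0.2641.
P_a = ½K_aγH² = 0.5×0.2641×20.9×7.6² = 159.4 kN/m, acting at H/3 = 2.533 m above the base.
FS_sliding = μW / P_a = 0.57×711.4 / 159.4 = 2.544.

2.54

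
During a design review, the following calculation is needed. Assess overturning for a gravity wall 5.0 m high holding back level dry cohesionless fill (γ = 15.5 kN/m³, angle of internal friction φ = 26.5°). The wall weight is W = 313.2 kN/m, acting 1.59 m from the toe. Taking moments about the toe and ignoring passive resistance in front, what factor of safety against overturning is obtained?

4.03

K_a = tan²(45° − 26.5°/2) = 0.3829.
P_a = ½K_aγH² = 0.5×0.3829×15.5×5.0² = 74.19 kN/m, acting at H/3 = 1.667 m above the base.
Overturning moment M_o = P_a × H/3 = 74.19 × 1.667 = 123.7.
Resisting moment M_r = W × 1.59 = 313.2 × 1.59 = 498.0.
FS_overturning = M_r/M_o = 498.0/123.7 = 4.027.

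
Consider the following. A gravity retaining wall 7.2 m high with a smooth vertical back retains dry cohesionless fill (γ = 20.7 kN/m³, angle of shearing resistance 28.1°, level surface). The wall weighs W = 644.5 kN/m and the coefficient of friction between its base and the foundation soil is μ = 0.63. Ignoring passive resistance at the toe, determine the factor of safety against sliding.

2.10

K_a = tan²(45° − 28.1°/2) = 0.3596.
P_a = ½K_aγH² = 0.5×0.3596×20.7×7.2² = 192.9 kN/m, acting at H/3 = 2.400 m above the base.
FS_sliding = μW / P_a = 0.63×644.5 / 192.9 = 2.104.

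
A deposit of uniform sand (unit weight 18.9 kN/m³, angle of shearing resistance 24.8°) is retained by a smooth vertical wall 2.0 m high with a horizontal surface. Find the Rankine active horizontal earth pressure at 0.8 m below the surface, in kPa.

6.18 kPa

K_a = (1 − sin φ)/(1 + sin φ) = 0.4090.
σ_h = K_a γ z = 0.4090 × 18.9 × 0.8 = 6.184 kPa.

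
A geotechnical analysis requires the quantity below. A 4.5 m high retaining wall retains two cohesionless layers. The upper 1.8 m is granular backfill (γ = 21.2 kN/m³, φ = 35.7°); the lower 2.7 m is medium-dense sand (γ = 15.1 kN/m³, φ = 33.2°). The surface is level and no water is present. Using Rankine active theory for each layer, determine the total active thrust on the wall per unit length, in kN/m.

K_a1 = tan²(45°−35.7°/2) = 0.2630; K_a2 = tan²(45°−33.2°/2) = 0.2924.
Layer 1: σ at base = K_a1 γ₁ h₁ = 10.04 kPa; P₁ = ½×10.04×1.8 = 9.032.
Layer 2: σ_v at top = γ₁h₁ = 38.16; σ_h top = K_a2×38.16 = 11.16; σ_h base = K_a2×(38.16+15.1×2.7) = 23.08.
P₂ = ½(11.16+23.08)×2.7 = 46.21. Total P_a = 9.032+46.21 = 55.25 kN/m.

55.2 kN/m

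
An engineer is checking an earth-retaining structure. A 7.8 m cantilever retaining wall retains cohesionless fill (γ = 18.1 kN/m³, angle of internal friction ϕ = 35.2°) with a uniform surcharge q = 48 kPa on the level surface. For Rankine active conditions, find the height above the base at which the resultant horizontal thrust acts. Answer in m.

3.13 m

K_a = 0.2687.
Triangular part P₁ = ½K_aγH² = 147.9 at H/3 = 2.600 m; rectangular part P₂ = K_a q H = 100.6 at H/2 = 3.900 m.
ȳ = (P₁·2.600 + P₂·3.900)/(P₁+P₂) = 3.126 m.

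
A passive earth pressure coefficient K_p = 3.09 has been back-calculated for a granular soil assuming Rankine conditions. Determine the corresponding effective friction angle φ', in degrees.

K_p = (1+sin φ)/(1−sin φ) ⇒ sin φ = (K_p − 1)/(K_p + 1) = 0.5110.
φ = arcsin(0.5110) = 30.73°.

30.7°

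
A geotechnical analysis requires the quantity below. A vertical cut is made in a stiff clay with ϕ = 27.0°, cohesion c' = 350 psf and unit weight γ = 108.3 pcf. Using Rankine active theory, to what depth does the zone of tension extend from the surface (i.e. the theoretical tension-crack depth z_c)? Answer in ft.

10.5 ft

K_a = tan²(45° − 27.0°/2) = 0.3755; √K_a = 0.6128.
The active pressure is zero where K_a γ z = 2c√K_a, so z_c = 2c/(γ√K_a) = 2×350/(108.3×0.6128) = 10.55 ft.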